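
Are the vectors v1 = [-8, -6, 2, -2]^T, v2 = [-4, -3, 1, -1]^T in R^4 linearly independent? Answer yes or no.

Form the matrix with these vectors as rows and row reduce.
R2 ← R2 − (1/2)·R1: [0, 0, 0, 0]
1 nonzero row, so the 2 vectors span a space of dimension 1.
Since 1 < 2, the vectors are linearly dependent.

no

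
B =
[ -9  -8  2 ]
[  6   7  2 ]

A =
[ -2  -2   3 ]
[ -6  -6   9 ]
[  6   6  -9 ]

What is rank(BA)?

First compute BA:
[[ 78,  78, -117],
 [-42, -42,  63]]
Now row reduce the product.
R2 ← R2 + (7/13)·R1: [0, 0, 0]
1 nonzero row, so rank(BA) = 1.

1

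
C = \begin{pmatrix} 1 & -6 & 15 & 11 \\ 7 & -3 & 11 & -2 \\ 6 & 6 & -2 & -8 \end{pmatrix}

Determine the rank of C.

Row reduce to echelon form.
R2 ← R2 − (7)·R1: [0, 39, -94, -79]
R3 ← R3 − (6)·R1: [0, 42, -92, -74]
R3 ← R3 − (14/13)·R2: [0, 0, 120/13, 144/13]
Echelon form has 3 nonzero rows, so rank(C) = 3.

3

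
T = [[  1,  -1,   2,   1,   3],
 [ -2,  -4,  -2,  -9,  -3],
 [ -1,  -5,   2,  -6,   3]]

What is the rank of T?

Row reduce to echelon form.
R2 ← R2 + (2)·R1: [0, -6, 2, -7, 3]
R3 ← R3 + R1: [0, -6, 4, -5, 6]
R3 ← R3 − R2: [0, 0, 2, 2, 3]
Echelon form has 3 nonzero rows, so rank(T) = 3.

3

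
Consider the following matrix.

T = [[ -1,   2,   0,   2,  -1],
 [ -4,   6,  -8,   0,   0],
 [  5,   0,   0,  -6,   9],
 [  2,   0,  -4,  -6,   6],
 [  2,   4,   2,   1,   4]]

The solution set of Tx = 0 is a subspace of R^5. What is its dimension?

2

Row reduce to echelon form.
R2 ← R2 − (4)·R1: [0, -2, -8, -8, 4]
R3 ← R3 + (5)·R1: [0, 10, 0, 4, 4]
R4 ← R4 + (2)·R1: [0, 4, -4, -2, 4]
R5 ← R5 + (2)·R1: [0, 8, 2, 5, 2]
R3 ← R3 + (5)·R2: [0, 0, -40, -36, 24]
R4 ← R4 + (2)·R2: [0, 0, -20, -18, 12]
R5 ← R5 + (4)·R2: [0, 0, -30, -27, 18]
R4 ← R4 − (1/2)·R3: [0, 0, 0, 0, 0]
R5 ← R5 − (3/4)·R3: [0, 0, 0, 0, 0]
3 nonzero rows, so rank(T) = 3.
T has 5 columns; by rank–nullity, nullity = 5 − 3 = 2.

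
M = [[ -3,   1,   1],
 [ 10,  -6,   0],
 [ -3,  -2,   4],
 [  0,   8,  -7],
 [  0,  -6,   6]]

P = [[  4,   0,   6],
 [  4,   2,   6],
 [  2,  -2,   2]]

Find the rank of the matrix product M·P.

First compute MP:
[[ -6,   0, -10],
 [ 16, -12,  24],
 [-12, -12, -22],
 [ 18,  30,  34],
 [-12, -24, -24]]
Now row reduce the product.
R2 ← R2 + (8/3)·R1: [0, -12, -8/3]
R3 ← R3 − (2)·R1: [0, -12, -2]
R4 ← R4 + (3)·R1: [0, 30, 4]
R5 ← R5 − (2)·R1: [0, -24, -4]
R3 ← R3 − R2: [0, 0, 2/3]
R4 ← R4 + (5/2)·R2: [0, 0, -8/3]
R5 ← R5 − (2)·R2: [0, 0, 4/3]
R4 ← R4 + (4)·R3: [0, 0, 0]
R5 ← R5 − (2)·R3: [0, 0, 0]
3 nonzero rows, so rank(MP) = 3.

3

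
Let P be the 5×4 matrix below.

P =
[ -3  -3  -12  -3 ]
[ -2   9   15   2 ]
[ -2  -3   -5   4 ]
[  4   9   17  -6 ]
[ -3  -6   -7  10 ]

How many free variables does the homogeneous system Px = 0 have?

1

Row reduce to echelon form.
R2 ← R2 − (2/3)·R1: [0, 11, 23, 4]
R3 ← R3 − (2/3)·R1: [0, -1, 3, 6]
R4 ← R4 + (4/3)·R1: [0, 5, 1, -10]
R5 ← R5 − R1: [0, -3, 5, 13]
R3 ← R3 + (1/11)·R2: [0, 0, 56/11, 70/11]
R4 ← R4 − (5/11)·R2: [0, 0, -104/11, -130/11]
R5 ← R5 + (3/11)·R2: [0, 0, 124/11, 155/11]
R4 ← R4 + (13/7)·R3: [0, 0, 0, 0]
R5 ← R5 − (31/14)·R3: [0, 0, 0, 0]
3 nonzero rows, so rank(P) = 3.
P has 4 columns; by rank–nullity, nullity = 4 − 3 = 1.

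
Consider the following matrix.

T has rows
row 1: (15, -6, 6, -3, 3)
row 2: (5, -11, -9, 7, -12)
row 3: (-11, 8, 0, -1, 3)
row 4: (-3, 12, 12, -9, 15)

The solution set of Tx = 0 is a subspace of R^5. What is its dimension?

Row reduce to echelon form.
R2 ← R2 − (1/3)·R1: [0, -9, -11, 8, -13]
R3 ← R3 + (11/15)·R1: [0, 18/5, 22/5, -16/5, 26/5]
R4 ← R4 + (1/5)·R1: [0, 54/5, 66/5, -48/5, 78/5]
R3 ← R3 + (2/5)·R2: [0, 0, 0, 0, 0]
R4 ← R4 + (6/5)·R2: [0, 0, 0, 0, 0]
2 nonzero rows, so rank(T) = 2.
T has 5 columns; by rank–nullity, nullity = 5 − 2 = 3.

3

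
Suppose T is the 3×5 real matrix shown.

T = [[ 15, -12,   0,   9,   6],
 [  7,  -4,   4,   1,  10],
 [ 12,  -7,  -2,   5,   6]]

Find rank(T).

Row reduce to echelon form.
R2 ← R2 − (7/15)·R1: [0, 8/5, 4, -16/5, 36/5]
R3 ← R3 − (4/5)·R1: [0, 13/5, -2, -11/5, 6/5]
R3 ← R3 − (13/8)·R2: [0, 0, -17/2, 3, -21/2]
Echelon form has 3 nonzero rows, so rank(T) = 3.

3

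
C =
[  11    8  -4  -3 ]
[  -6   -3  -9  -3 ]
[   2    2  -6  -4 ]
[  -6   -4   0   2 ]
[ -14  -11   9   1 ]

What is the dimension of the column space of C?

3

Row reduce to echelon form.
R2 ← R2 + (6/11)·R1: [0, 15/11, -123/11, -51/11]
R3 ← R3 − (2/11)·R1: [0, 6/11, -58/11, -38/11]
R4 ← R4 + (6/11)·R1: [0, 4/11, -24/11, 4/11]
R5 ← R5 + (14/11)·R1: [0, -9/11, 43/11, -31/11]
R3 ← R3 − (2/5)·R2: [0, 0, -4/5, -8/5]
R4 ← R4 − (4/15)·R2: [0, 0, 4/5, 8/5]
R5 ← R5 + (3/5)·R2: [0, 0, -14/5, -28/5]
R4 ← R4 + R3: [0, 0, 0, 0]
R5 ← R5 − (7/2)·R3: [0, 0, 0, 0]
Echelon form has 3 nonzero rows, so rank(C) = 3.
The column space has dimension equal to the rank: 3.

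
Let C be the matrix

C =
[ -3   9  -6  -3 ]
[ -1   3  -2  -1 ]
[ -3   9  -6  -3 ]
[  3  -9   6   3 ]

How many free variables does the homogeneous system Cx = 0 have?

3

Row reduce to echelon form.
R2 ← R2 − (1/3)·R1: [0, 0, 0, 0]
R3 ← R3 − R1: [0, 0, 0, 0]
R4 ← R4 + R1: [0, 0, 0, 0]
1 nonzero row, so rank(C) = 1.
C has 4 columns; by rank–nullity, nullity = 4 − 1 = 3.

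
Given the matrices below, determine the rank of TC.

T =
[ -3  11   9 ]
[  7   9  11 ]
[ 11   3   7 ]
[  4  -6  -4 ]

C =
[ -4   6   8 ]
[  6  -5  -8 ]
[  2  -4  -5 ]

2

First compute TC:
[[ 96, -109, -157],
 [ 48, -47, -71],
 [-12,  23,  29],
 [-60,  70, 100]]
Now row reduce the product.
R2 ← R2 − (1/2)·R1: [0, 15/2, 15/2]
R3 ← R3 + (1/8)·R1: [0, 75/8, 75/8]
R4 ← R4 + (5/8)·R1: [0, 15/8, 15/8]
R3 ← R3 − (5/4)·R2: [0, 0, 0]
R4 ← R4 − (1/4)·R2: [0, 0, 0]
2 nonzero rows, so rank(TC) = 2.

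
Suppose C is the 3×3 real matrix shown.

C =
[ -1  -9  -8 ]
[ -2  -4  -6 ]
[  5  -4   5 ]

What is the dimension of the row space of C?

2

Row reduce to echelon form.
R2 ← R2 − (2)·R1: [0, 14, 10]
R3 ← R3 + (5)·R1: [0, -49, -35]
R3 ← R3 + (7/2)·R2: [0, 0, 0]
Echelon form has 2 nonzero rows, so rank(C) = 2.
The row space has dimension equal to the rank: 2.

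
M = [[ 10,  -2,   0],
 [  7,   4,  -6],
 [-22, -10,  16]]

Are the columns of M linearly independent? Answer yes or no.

Row reduce M to echelon form.
R2 ← R2 − (7/10)·R1: [0, 27/5, -6]
R3 ← R3 + (11/5)·R1: [0, -72/5, 16]
R3 ← R3 + (8/3)·R2: [0, 0, 0]
2 pivots among 3 columns.
Only 2 < 3 pivot columns, so the columns are linearly dependent.

no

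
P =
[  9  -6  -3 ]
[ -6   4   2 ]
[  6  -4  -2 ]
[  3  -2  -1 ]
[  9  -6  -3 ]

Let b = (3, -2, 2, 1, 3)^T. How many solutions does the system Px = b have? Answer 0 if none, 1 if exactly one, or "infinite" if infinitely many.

Row reduce the augmented matrix [P | b].
R2 ← R2 + (2/3)·R1: [0, 0, 0, 0]
R3 ← R3 − (2/3)·R1: [0, 0, 0, 0]
R4 ← R4 − (1/3)·R1: [0, 0, 0, 0]
R5 ← R5 − R1: [0, 0, 0, 0]
The echelon form has 1 nonzero rows, and every pivot lies in the first 3 columns, so rank(P) = rank([P|b]) = 1.
The system is consistent.
rank = 1 < 3 unknowns, so there are infinitely many solutions.

infinite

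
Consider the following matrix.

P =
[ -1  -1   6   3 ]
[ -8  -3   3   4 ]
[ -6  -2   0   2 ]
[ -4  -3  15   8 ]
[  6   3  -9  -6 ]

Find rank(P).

Row reduce to echelon form.
R2 ← R2 − (8)·R1: [0, 5, -45, -20]
R3 ← R3 − (6)·R1: [0, 4, -36, -16]
R4 ← R4 − (4)·R1: [0, 1, -9, -4]
R5 ← R5 + (6)·R1: [0, -3, 27, 12]
R3 ← R3 − (4/5)·R2: [0, 0, 0, 0]
R4 ← R4 − (1/5)·R2: [0, 0, 0, 0]
R5 ← R5 + (3/5)·R2: [0, 0, 0, 0]
Echelon form has 2 nonzero rows, so rank(P) = 2.

2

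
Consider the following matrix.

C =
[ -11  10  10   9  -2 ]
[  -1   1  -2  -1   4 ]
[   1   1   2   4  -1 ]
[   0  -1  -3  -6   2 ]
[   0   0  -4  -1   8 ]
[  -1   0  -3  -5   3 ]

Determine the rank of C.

5

Row reduce to echelon form.
R2 ← R2 − (1/11)·R1: [0, 1/11, -32/11, -20/11, 46/11]
R3 ← R3 + (1/11)·R1: [0, 21/11, 32/11, 53/11, -13/11]
R6 ← R6 − (1/11)·R1: [0, -10/11, -43/11, -64/11, 35/11]
R3 ← R3 − (21)·R2: [0, 0, 64, 43, -89]
R4 ← R4 + (11)·R2: [0, 0, -35, -26, 48]
R6 ← R6 + (10)·R2: [0, 0, -33, -24, 45]
R4 ← R4 + (35/64)·R3: [0, 0, 0, -159/64, -43/64]
R5 ← R5 + (1/16)·R3: [0, 0, 0, 27/16, 39/16]
R6 ← R6 + (33/64)·R3: [0, 0, 0, -117/64, -57/64]
R5 ← R5 + (36/53)·R4: [0, 0, 0, 0, 105/53]
R6 ← R6 − (39/53)·R4: [0, 0, 0, 0, -21/53]
R6 ← R6 + (1/5)·R5: [0, 0, 0, 0, 0]
Echelon form has 5 nonzero rows, so rank(C) = 5.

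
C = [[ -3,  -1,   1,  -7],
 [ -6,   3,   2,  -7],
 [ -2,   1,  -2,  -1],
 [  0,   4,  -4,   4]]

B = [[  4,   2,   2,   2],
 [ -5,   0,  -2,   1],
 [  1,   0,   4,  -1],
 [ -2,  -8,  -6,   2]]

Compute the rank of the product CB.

First compute CB:
[[  8,  50,  42, -22],
 [-23,  44,  32, -25],
 [-13,   4,  -8,  -3],
 [-32, -32, -48,  16]]
Now row reduce the product.
R2 ← R2 + (23/8)·R1: [0, 751/4, 611/4, -353/4]
R3 ← R3 + (13/8)·R1: [0, 341/4, 241/4, -155/4]
R4 ← R4 + (4)·R1: [0, 168, 120, -72]
R3 ← R3 − (341/751)·R2: [0, 0, -6840/751, 992/751]
R4 ← R4 − (672/751)·R2: [0, 0, -12528/751, 5232/751]
R4 ← R4 − (174/95)·R3: [0, 0, 0, 432/95]
4 nonzero rows, so rank(CB) = 4.

4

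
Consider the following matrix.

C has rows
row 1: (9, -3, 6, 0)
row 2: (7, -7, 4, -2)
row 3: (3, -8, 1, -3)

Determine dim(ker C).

2

Row reduce to echelon form.
R2 ← R2 − (7/9)·R1: [0, -14/3, -2/3, -2]
R3 ← R3 − (1/3)·R1: [0, -7, -1, -3]
R3 ← R3 − (3/2)·R2: [0, 0, 0, 0]
2 nonzero rows, so rank(C) = 2.
C has 4 columns; by rank–nullity, nullity = 4 − 2 = 2.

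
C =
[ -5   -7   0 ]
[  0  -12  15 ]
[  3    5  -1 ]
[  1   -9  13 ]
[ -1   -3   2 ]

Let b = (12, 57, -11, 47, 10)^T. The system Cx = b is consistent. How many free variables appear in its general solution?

1

Row reduce the augmented matrix [C | b].
R3 ← R3 + (3/5)·R1: [0, 4/5, -1, -19/5]
R4 ← R4 + (1/5)·R1: [0, -52/5, 13, 247/5]
R5 ← R5 − (1/5)·R1: [0, -8/5, 2, 38/5]
R3 ← R3 + (1/15)·R2: [0, 0, 0, 0]
R4 ← R4 − (13/15)·R2: [0, 0, 0, 0]
R5 ← R5 − (2/15)·R2: [0, 0, 0, 0]
The echelon form has 2 nonzero rows, and every pivot lies in the first 3 columns, so rank(C) = rank([C|b]) = 2.
The system is consistent.
Free variables = (unknowns) − (rank) = 3 − 2 = 1.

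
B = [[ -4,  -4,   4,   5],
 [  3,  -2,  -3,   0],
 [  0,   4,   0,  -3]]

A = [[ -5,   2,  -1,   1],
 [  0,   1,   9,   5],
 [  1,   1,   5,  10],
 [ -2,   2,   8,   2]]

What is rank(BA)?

2

First compute BA:
[[ 14,   2,  28,  26],
 [-18,   1, -36, -37],
 [  6,  -2,  12,  14]]
Now row reduce the product.
R2 ← R2 + (9/7)·R1: [0, 25/7, 0, -25/7]
R3 ← R3 − (3/7)·R1: [0, -20/7, 0, 20/7]
R3 ← R3 + (4/5)·R2: [0, 0, 0, 0]
2 nonzero rows, so rank(BA) = 2.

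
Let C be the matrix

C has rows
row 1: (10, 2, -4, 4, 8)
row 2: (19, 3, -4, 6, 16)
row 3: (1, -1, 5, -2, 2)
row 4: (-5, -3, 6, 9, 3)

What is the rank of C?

Row reduce to echelon form.
R2 ← R2 − (19/10)·R1: [0, -4/5, 18/5, -8/5, 4/5]
R3 ← R3 − (1/10)·R1: [0, -6/5, 27/5, -12/5, 6/5]
R4 ← R4 + (1/2)·R1: [0, -2, 4, 11, 7]
R3 ← R3 − (3/2)·R2: [0, 0, 0, 0, 0]
R4 ← R4 − (5/2)·R2: [0, 0, -5, 15, 5]
Swap R3 ↔ R4
Echelon form has 3 nonzero rows, so rank(C) = 3.

3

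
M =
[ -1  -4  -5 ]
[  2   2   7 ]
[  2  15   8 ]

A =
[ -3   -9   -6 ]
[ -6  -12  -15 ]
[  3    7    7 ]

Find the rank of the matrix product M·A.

2

First compute MA:
[[ 12,  22,  31],
 [  3,   7,   7],
 [-72, -142, -181]]
Now row reduce the product.
R2 ← R2 − (1/4)·R1: [0, 3/2, -3/4]
R3 ← R3 + (6)·R1: [0, -10, 5]
R3 ← R3 + (20/3)·R2: [0, 0, 0]
2 nonzero rows, so rank(MA) = 2.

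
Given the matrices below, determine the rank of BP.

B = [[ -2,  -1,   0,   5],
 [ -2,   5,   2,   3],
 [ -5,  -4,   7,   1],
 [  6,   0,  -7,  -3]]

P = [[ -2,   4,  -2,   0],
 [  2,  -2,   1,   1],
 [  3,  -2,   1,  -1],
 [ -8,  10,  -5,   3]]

3

First compute BP:
[[-38,  44, -22,  14],
 [ -4,   8,  -4,  12],
 [ 15, -16,   8,  -8],
 [ -9,   8,  -4,  -2]]
Now row reduce the product.
R2 ← R2 − (2/19)·R1: [0, 64/19, -32/19, 200/19]
R3 ← R3 + (15/38)·R1: [0, 26/19, -13/19, -47/19]
R4 ← R4 − (9/38)·R1: [0, -46/19, 23/19, -101/19]
R3 ← R3 − (13/32)·R2: [0, 0, 0, -27/4]
R4 ← R4 + (23/32)·R2: [0, 0, 0, 9/4]
R4 ← R4 + (1/3)·R3: [0, 0, 0, 0]
3 nonzero rows, so rank(BP) = 3.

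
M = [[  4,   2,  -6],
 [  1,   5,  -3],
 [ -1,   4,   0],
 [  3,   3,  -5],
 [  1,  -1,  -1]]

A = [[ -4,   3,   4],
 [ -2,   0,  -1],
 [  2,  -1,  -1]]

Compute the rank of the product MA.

First compute MA:
[[-32,  18,  20],
 [-20,   6,   2],
 [ -4,  -3,  -8],
 [-28,  14,  14],
 [ -4,   4,   6]]
Now row reduce the product.
R2 ← R2 − (5/8)·R1: [0, -21/4, -21/2]
R3 ← R3 − (1/8)·R1: [0, -21/4, -21/2]
R4 ← R4 − (7/8)·R1: [0, -7/4, -7/2]
R5 ← R5 − (1/8)·R1: [0, 7/4, 7/2]
R3 ← R3 − R2: [0, 0, 0]
R4 ← R4 − (1/3)·R2: [0, 0, 0]
R5 ← R5 + (1/3)·R2: [0, 0, 0]
2 nonzero rows, so rank(MA) = 2.

2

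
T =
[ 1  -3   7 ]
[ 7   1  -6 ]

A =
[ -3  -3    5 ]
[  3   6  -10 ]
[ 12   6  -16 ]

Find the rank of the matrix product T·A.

2

First compute TA:
[[ 72,  21, -77],
 [-90, -51, 121]]
Now row reduce the product.
R2 ← R2 + (5/4)·R1: [0, -99/4, 99/4]
2 nonzero rows, so rank(TA) = 2.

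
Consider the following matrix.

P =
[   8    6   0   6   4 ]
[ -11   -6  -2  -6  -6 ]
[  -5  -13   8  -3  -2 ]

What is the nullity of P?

2

Row reduce to echelon form.
R2 ← R2 + (11/8)·R1: [0, 9/4, -2, 9/4, -1/2]
R3 ← R3 + (5/8)·R1: [0, -37/4, 8, 3/4, 1/2]
R3 ← R3 + (37/9)·R2: [0, 0, -2/9, 10, -14/9]
3 nonzero rows, so rank(P) = 3.
P has 5 columns; by rank–nullity, nullity = 5 − 3 = 2.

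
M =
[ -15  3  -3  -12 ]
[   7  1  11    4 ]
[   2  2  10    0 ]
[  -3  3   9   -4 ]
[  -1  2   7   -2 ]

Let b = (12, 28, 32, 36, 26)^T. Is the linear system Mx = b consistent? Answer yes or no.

Row reduce the augmented matrix [M | b].
R2 ← R2 + (7/15)·R1: [0, 12/5, 48/5, -8/5, 168/5]
R3 ← R3 + (2/15)·R1: [0, 12/5, 48/5, -8/5, 168/5]
R4 ← R4 − (1/5)·R1: [0, 12/5, 48/5, -8/5, 168/5]
R5 ← R5 − (1/15)·R1: [0, 9/5, 36/5, -6/5, 126/5]
R3 ← R3 − R2: [0, 0, 0, 0, 0]
R4 ← R4 − R2: [0, 0, 0, 0, 0]
R5 ← R5 − (3/4)·R2: [0, 0, 0, 0, 0]
The echelon form has 2 nonzero rows, and every pivot lies in the first 4 columns, so rank(M) = rank([M|b]) = 2.
The system is consistent.

yes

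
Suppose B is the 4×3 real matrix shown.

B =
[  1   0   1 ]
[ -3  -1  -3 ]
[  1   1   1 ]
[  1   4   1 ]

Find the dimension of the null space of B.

1

Row reduce to echelon form.
R2 ← R2 + (3)·R1: [0, -1, 0]
R3 ← R3 − R1: [0, 1, 0]
R4 ← R4 − R1: [0, 4, 0]
R3 ← R3 + R2: [0, 0, 0]
R4 ← R4 + (4)·R2: [0, 0, 0]
2 nonzero rows, so rank(B) = 2.
B has 3 columns; by rank–nullity, nullity = 3 − 2 = 1.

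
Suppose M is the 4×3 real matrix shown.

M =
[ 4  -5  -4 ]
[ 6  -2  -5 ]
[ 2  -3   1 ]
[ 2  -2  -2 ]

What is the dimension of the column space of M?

Row reduce to echelon form.
R2 ← R2 − (3/2)·R1: [0, 11/2, 1]
R3 ← R3 − (1/2)·R1: [0, -1/2, 3]
R4 ← R4 − (1/2)·R1: [0, 1/2, 0]
R3 ← R3 + (1/11)·R2: [0, 0, 34/11]
R4 ← R4 − (1/11)·R2: [0, 0, -1/11]
R4 ← R4 + (1/34)·R3: [0, 0, 0]
Echelon form has 3 nonzero rows, so rank(M) = 3.
The column space has dimension equal to the rank: 3.

3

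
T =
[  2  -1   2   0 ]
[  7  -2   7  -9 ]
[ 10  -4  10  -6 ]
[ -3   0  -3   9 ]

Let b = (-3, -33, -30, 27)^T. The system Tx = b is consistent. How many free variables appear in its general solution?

2

Row reduce the augmented matrix [T | b].
R2 ← R2 − (7/2)·R1: [0, 3/2, 0, -9, -45/2]
R3 ← R3 − (5)·R1: [0, 1, 0, -6, -15]
R4 ← R4 + (3/2)·R1: [0, -3/2, 0, 9, 45/2]
R3 ← R3 − (2/3)·R2: [0, 0, 0, 0, 0]
R4 ← R4 + R2: [0, 0, 0, 0, 0]
The echelon form has 2 nonzero rows, and every pivot lies in the first 4 columns, so rank(T) = rank([T|b]) = 2.
The system is consistent.
Free variables = (unknowns) − (rank) = 4 − 2 = 2.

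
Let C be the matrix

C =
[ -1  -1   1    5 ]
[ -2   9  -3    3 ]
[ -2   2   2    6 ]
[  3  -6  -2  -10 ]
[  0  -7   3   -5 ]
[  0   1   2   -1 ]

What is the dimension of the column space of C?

4

Row reduce to echelon form.
R2 ← R2 − (2)·R1: [0, 11, -5, -7]
R3 ← R3 − (2)·R1: [0, 4, 0, -4]
R4 ← R4 + (3)·R1: [0, -9, 1, 5]
R3 ← R3 − (4/11)·R2: [0, 0, 20/11, -16/11]
R4 ← R4 + (9/11)·R2: [0, 0, -34/11, -8/11]
R5 ← R5 + (7/11)·R2: [0, 0, -2/11, -104/11]
R6 ← R6 − (1/11)·R2: [0, 0, 27/11, -4/11]
R4 ← R4 + (17/10)·R3: [0, 0, 0, -16/5]
R5 ← R5 + (1/10)·R3: [0, 0, 0, -48/5]
R6 ← R6 − (27/20)·R3: [0, 0, 0, 8/5]
R5 ← R5 − (3)·R4: [0, 0, 0, 0]
R6 ← R6 + (1/2)·R4: [0, 0, 0, 0]
Echelon form has 4 nonzero rows, so rank(C) = 4.
The column space has dimension equal to the rank: 4.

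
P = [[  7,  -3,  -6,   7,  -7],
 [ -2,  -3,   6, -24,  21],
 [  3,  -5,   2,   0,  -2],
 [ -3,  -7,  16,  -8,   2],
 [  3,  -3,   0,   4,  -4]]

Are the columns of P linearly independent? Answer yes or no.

Row reduce P to echelon form.
R2 ← R2 + (2/7)·R1: [0, -27/7, 30/7, -22, 19]
R3 ← R3 − (3/7)·R1: [0, -26/7, 32/7, -3, 1]
R4 ← R4 + (3/7)·R1: [0, -58/7, 94/7, -5, -1]
R5 ← R5 − (3/7)·R1: [0, -12/7, 18/7, 1, -1]
R3 ← R3 − (26/27)·R2: [0, 0, 4/9, 491/27, -467/27]
R4 ← R4 − (58/27)·R2: [0, 0, 38/9, 1141/27, -1129/27]
R5 ← R5 − (4/9)·R2: [0, 0, 2/3, 97/9, -85/9]
R4 ← R4 − (19/2)·R3: [0, 0, 0, -261/2, 245/2]
R5 ← R5 − (3/2)·R3: [0, 0, 0, -33/2, 33/2]
R5 ← R5 − (11/87)·R4: [0, 0, 0, 0, 88/87]
5 pivots among 5 columns.
Every column is a pivot column, so the columns are linearly independent.

yes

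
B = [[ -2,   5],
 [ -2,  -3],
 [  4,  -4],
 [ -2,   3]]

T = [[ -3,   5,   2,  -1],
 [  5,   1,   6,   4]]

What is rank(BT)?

2

First compute BT:
[[ 31,  -5,  26,  22],
 [ -9, -13, -22, -10],
 [-32,  16, -16, -20],
 [ 21,  -7,  14,  14]]
Now row reduce the product.
R2 ← R2 + (9/31)·R1: [0, -448/31, -448/31, -112/31]
R3 ← R3 + (32/31)·R1: [0, 336/31, 336/31, 84/31]
R4 ← R4 − (21/31)·R1: [0, -112/31, -112/31, -28/31]
R3 ← R3 + (3/4)·R2: [0, 0, 0, 0]
R4 ← R4 − (1/4)·R2: [0, 0, 0, 0]
2 nonzero rows, so rank(BT) = 2.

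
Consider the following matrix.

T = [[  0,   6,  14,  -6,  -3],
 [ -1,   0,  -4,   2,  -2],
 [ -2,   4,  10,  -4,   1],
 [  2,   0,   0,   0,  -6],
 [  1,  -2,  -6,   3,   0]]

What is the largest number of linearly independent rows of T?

Row reduce to echelon form.
Swap R1 ↔ R2
R3 ← R3 − (2)·R1: [0, 4, 18, -8, 5]
R4 ← R4 + (2)·R1: [0, 0, -8, 4, -10]
R5 ← R5 + R1: [0, -2, -10, 5, -2]
R3 ← R3 − (2/3)·R2: [0, 0, 26/3, -4, 7]
R5 ← R5 + (1/3)·R2: [0, 0, -16/3, 3, -3]
R4 ← R4 + (12/13)·R3: [0, 0, 0, 4/13, -46/13]
R5 ← R5 + (8/13)·R3: [0, 0, 0, 7/13, 17/13]
R5 ← R5 − (7/4)·R4: [0, 0, 0, 0, 15/2]
Echelon form has 5 nonzero rows, so rank(T) = 5.
The rank gives the maximum number of linearly independent rows: 5.

5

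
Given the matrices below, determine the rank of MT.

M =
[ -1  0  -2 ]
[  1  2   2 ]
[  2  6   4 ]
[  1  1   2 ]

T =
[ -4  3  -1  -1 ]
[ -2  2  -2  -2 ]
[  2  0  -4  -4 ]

First compute MT:
[[  0,  -3,   9,   9],
 [ -4,   7, -13, -13],
 [-12,  18, -30, -30],
 [ -2,   5, -11, -11]]
Now row reduce the product.
Swap R1 ↔ R2
R3 ← R3 − (3)·R1: [0, -3, 9, 9]
R4 ← R4 − (1/2)·R1: [0, 3/2, -9/2, -9/2]
R3 ← R3 − R2: [0, 0, 0, 0]
R4 ← R4 + (1/2)·R2: [0, 0, 0, 0]
2 nonzero rows, so rank(MT) = 2.

2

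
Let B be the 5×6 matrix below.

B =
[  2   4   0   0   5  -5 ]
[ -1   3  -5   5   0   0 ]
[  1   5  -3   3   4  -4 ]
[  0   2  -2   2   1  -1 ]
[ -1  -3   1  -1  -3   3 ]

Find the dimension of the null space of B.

4

Row reduce to echelon form.
R2 ← R2 + (1/2)·R1: [0, 5, -5, 5, 5/2, -5/2]
R3 ← R3 − (1/2)·R1: [0, 3, -3, 3, 3/2, -3/2]
R5 ← R5 + (1/2)·R1: [0, -1, 1, -1, -1/2, 1/2]
R3 ← R3 − (3/5)·R2: [0, 0, 0, 0, 0, 0]
R4 ← R4 − (2/5)·R2: [0, 0, 0, 0, 0, 0]
R5 ← R5 + (1/5)·R2: [0, 0, 0, 0, 0, 0]
2 nonzero rows, so rank(B) = 2.
B has 6 columns; by rank–nullity, nullity = 6 − 2 = 4.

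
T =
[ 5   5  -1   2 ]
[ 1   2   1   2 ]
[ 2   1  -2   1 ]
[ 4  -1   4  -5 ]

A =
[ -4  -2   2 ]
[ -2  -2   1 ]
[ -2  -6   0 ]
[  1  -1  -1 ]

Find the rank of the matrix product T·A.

3

First compute TA:
[[-26, -16,  13],
 [ -8, -14,   2],
 [ -5,   5,   4],
 [-27, -25,  12]]
Now row reduce the product.
R2 ← R2 − (4/13)·R1: [0, -118/13, -2]
R3 ← R3 − (5/26)·R1: [0, 105/13, 3/2]
R4 ← R4 − (27/26)·R1: [0, -109/13, -3/2]
R3 ← R3 + (105/118)·R2: [0, 0, -33/118]
R4 ← R4 − (109/118)·R2: [0, 0, 41/118]
R4 ← R4 + (41/33)·R3: [0, 0, 0]
3 nonzero rows, so rank(TA) = 3.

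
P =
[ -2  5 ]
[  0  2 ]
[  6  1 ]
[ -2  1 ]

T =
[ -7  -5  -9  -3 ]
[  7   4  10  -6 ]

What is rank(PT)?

First compute PT:
[[ 49,  30,  68, -24],
 [ 14,   8,  20, -12],
 [-35, -26, -44, -24],
 [ 21,  14,  28,   0]]
Now row reduce the product.
R2 ← R2 − (2/7)·R1: [0, -4/7, 4/7, -36/7]
R3 ← R3 + (5/7)·R1: [0, -32/7, 32/7, -288/7]
R4 ← R4 − (3/7)·R1: [0, 8/7, -8/7, 72/7]
R3 ← R3 − (8)·R2: [0, 0, 0, 0]
R4 ← R4 + (2)·R2: [0, 0, 0, 0]
2 nonzero rows, so rank(PT) = 2.

2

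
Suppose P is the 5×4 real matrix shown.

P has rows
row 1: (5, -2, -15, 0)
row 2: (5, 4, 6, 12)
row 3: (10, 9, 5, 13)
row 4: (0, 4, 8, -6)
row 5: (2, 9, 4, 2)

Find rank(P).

Row reduce to echelon form.
R2 ← R2 − R1: [0, 6, 21, 12]
R3 ← R3 − (2)·R1: [0, 13, 35, 13]
R5 ← R5 − (2/5)·R1: [0, 49/5, 10, 2]
R3 ← R3 − (13/6)·R2: [0, 0, -21/2, -13]
R4 ← R4 − (2/3)·R2: [0, 0, -6, -14]
R5 ← R5 − (49/30)·R2: [0, 0, -243/10, -88/5]
R4 ← R4 − (4/7)·R3: [0, 0, 0, -46/7]
R5 ← R5 − (81/35)·R3: [0, 0, 0, 437/35]
R5 ← R5 + (19/10)·R4: [0, 0, 0, 0]
Echelon form has 4 nonzero rows, so rank(P) = 4.

4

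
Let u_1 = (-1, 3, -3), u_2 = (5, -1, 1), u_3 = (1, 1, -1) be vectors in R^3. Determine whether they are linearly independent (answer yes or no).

Form the matrix with these vectors as rows and row reduce.
R2 ← R2 + (5)·R1: [0, 14, -14]
R3 ← R3 + R1: [0, 4, -4]
R3 ← R3 − (2/7)·R2: [0, 0, 0]
2 nonzero rows, so the 3 vectors span a space of dimension 2.
Since 2 < 3, the vectors are linearly dependent.

no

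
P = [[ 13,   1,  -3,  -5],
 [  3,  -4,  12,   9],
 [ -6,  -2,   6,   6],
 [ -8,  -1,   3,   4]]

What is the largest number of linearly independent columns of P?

Row reduce to echelon form.
R2 ← R2 − (3/13)·R1: [0, -55/13, 165/13, 132/13]
R3 ← R3 + (6/13)·R1: [0, -20/13, 60/13, 48/13]
R4 ← R4 + (8/13)·R1: [0, -5/13, 15/13, 12/13]
R3 ← R3 − (4/11)·R2: [0, 0, 0, 0]
R4 ← R4 − (1/11)·R2: [0, 0, 0, 0]
Echelon form has 2 nonzero rows, so rank(P) = 2.
The rank gives the maximum number of linearly independent columns: 2.

2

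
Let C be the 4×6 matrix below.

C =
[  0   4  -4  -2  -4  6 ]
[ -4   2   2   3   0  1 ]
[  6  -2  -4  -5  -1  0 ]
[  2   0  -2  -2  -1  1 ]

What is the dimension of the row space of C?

2

Row reduce to echelon form.
Swap R1 ↔ R2
R3 ← R3 + (3/2)·R1: [0, 1, -1, -1/2, -1, 3/2]
R4 ← R4 + (1/2)·R1: [0, 1, -1, -1/2, -1, 3/2]
R3 ← R3 − (1/4)·R2: [0, 0, 0, 0, 0, 0]
R4 ← R4 − (1/4)·R2: [0, 0, 0, 0, 0, 0]
Echelon form has 2 nonzero rows, so rank(C) = 2.
The row space has dimension equal to the rank: 2.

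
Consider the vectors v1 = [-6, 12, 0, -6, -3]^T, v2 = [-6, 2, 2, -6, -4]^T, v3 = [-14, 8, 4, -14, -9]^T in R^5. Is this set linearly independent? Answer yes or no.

Form the matrix with these vectors as rows and row reduce.
R2 ← R2 − R1: [0, -10, 2, 0, -1]
R3 ← R3 − (7/3)·R1: [0, -20, 4, 0, -2]
R3 ← R3 − (2)·R2: [0, 0, 0, 0, 0]
2 nonzero rows, so the 3 vectors span a space of dimension 2.
Since 2 < 3, the vectors are linearly dependent.

no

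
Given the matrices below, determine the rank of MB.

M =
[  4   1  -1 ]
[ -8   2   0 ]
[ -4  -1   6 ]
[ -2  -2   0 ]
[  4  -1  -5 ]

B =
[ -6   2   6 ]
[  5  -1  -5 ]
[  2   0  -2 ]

2

First compute MB:
[[-21,   7,  21],
 [ 58, -18, -58],
 [ 31,  -7, -31],
 [  2,  -2,  -2],
 [-39,   9,  39]]
Now row reduce the product.
R2 ← R2 + (58/21)·R1: [0, 4/3, 0]
R3 ← R3 + (31/21)·R1: [0, 10/3, 0]
R4 ← R4 + (2/21)·R1: [0, -4/3, 0]
R5 ← R5 − (13/7)·R1: [0, -4, 0]
R3 ← R3 − (5/2)·R2: [0, 0, 0]
R4 ← R4 + R2: [0, 0, 0]
R5 ← R5 + (3)·R2: [0, 0, 0]
2 nonzero rows, so rank(MB) = 2.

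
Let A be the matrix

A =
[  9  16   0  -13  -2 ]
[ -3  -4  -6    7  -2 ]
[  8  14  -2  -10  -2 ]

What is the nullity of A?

Row reduce to echelon form.
R2 ← R2 + (1/3)·R1: [0, 4/3, -6, 8/3, -8/3]
R3 ← R3 − (8/9)·R1: [0, -2/9, -2, 14/9, -2/9]
R3 ← R3 + (1/6)·R2: [0, 0, -3, 2, -2/3]
3 nonzero rows, so rank(A) = 3.
A has 5 columns; by rank–nullity, nullity = 5 − 3 = 2.

2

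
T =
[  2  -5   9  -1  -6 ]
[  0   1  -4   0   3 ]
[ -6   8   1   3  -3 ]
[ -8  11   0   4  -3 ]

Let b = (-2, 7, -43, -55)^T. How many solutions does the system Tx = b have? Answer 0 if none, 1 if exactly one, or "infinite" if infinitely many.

Row reduce the augmented matrix [T | b].
R3 ← R3 + (3)·R1: [0, -7, 28, 0, -21, -49]
R4 ← R4 + (4)·R1: [0, -9, 36, 0, -27, -63]
R3 ← R3 + (7)·R2: [0, 0, 0, 0, 0, 0]
R4 ← R4 + (9)·R2: [0, 0, 0, 0, 0, 0]
The echelon form has 2 nonzero rows, and every pivot lies in the first 5 columns, so rank(T) = rank([T|b]) = 2.
The system is consistent.
rank = 2 < 5 unknowns, so there are infinitely many solutions.

infinite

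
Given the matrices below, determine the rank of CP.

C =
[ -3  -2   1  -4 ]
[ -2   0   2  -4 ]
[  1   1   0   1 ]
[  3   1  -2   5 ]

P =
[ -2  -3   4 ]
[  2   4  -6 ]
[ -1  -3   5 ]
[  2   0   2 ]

First compute CP:
[[ -7,  -2,  -3],
 [ -6,   0,  -6],
 [  2,   1,   0],
 [  8,   1,   6]]
Now row reduce the product.
R2 ← R2 − (6/7)·R1: [0, 12/7, -24/7]
R3 ← R3 + (2/7)·R1: [0, 3/7, -6/7]
R4 ← R4 + (8/7)·R1: [0, -9/7, 18/7]
R3 ← R3 − (1/4)·R2: [0, 0, 0]
R4 ← R4 + (3/4)·R2: [0, 0, 0]
2 nonzero rows, so rank(CP) = 2.

2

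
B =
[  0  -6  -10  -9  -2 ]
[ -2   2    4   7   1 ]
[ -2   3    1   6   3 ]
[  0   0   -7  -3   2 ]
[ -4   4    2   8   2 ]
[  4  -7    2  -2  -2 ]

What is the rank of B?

Row reduce to echelon form.
Swap R1 ↔ R2
R3 ← R3 − R1: [0, 1, -3, -1, 2]
R5 ← R5 − (2)·R1: [0, 0, -6, -6, 0]
R6 ← R6 + (2)·R1: [0, -3, 10, 12, 0]
R3 ← R3 + (1/6)·R2: [0, 0, -14/3, -5/2, 5/3]
R6 ← R6 − (1/2)·R2: [0, 0, 15, 33/2, 1]
R4 ← R4 − (3/2)·R3: [0, 0, 0, 3/4, -1/2]
R5 ← R5 − (9/7)·R3: [0, 0, 0, -39/14, -15/7]
R6 ← R6 + (45/14)·R3: [0, 0, 0, 237/28, 89/14]
R5 ← R5 + (26/7)·R4: [0, 0, 0, 0, -4]
R6 ← R6 − (79/7)·R4: [0, 0, 0, 0, 12]
R6 ← R6 + (3)·R5: [0, 0, 0, 0, 0]
Echelon form has 5 nonzero rows, so rank(B) = 5.

5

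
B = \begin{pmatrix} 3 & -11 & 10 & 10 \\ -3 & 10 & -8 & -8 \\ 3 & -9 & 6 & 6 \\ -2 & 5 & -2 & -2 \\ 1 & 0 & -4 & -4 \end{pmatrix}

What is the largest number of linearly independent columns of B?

2

Row reduce to echelon form.
R2 ← R2 + R1: [0, -1, 2, 2]
R3 ← R3 − R1: [0, 2, -4, -4]
R4 ← R4 + (2/3)·R1: [0, -7/3, 14/3, 14/3]
R5 ← R5 − (1/3)·R1: [0, 11/3, -22/3, -22/3]
R3 ← R3 + (2)·R2: [0, 0, 0, 0]
R4 ← R4 − (7/3)·R2: [0, 0, 0, 0]
R5 ← R5 + (11/3)·R2: [0, 0, 0, 0]
Echelon form has 2 nonzero rows, so rank(B) = 2.
The rank gives the maximum number of linearly independent columns: 2.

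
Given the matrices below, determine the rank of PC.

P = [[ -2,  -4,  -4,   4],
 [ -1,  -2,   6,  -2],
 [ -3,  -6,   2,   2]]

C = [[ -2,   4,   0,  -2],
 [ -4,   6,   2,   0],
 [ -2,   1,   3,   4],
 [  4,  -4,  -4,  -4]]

First compute PC:
[[ 44, -52, -36, -28],
 [-10,  -2,  22,  34],
 [ 34, -54, -14,   6]]
Now row reduce the product.
R2 ← R2 + (5/22)·R1: [0, -152/11, 152/11, 304/11]
R3 ← R3 − (17/22)·R1: [0, -152/11, 152/11, 304/11]
R3 ← R3 − R2: [0, 0, 0, 0]
2 nonzero rows, so rank(PC) = 2.

2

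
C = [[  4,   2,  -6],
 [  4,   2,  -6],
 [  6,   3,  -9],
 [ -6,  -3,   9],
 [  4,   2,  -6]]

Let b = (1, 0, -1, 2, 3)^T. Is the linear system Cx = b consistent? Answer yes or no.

Row reduce the augmented matrix [C | b].
R2 ← R2 − R1: [0, 0, 0, -1]
R3 ← R3 − (3/2)·R1: [0, 0, 0, -5/2]
R4 ← R4 + (3/2)·R1: [0, 0, 0, 7/2]
R5 ← R5 − R1: [0, 0, 0, 2]
R3 ← R3 − (5/2)·R2: [0, 0, 0, 0]
R4 ← R4 + (7/2)·R2: [0, 0, 0, 0]
R5 ← R5 + (2)·R2: [0, 0, 0, 0]
The echelon form has 2 nonzero rows; the last pivot sits in the augmented column, so rank(C) = 1 but rank([C|b]) = 2.
Since the ranks differ, the system is inconsistent.

no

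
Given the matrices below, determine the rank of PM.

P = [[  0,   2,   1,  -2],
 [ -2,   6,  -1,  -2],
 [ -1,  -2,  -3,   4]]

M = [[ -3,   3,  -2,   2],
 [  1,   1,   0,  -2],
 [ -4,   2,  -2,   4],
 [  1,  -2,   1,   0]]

First compute PM:
[[ -4,   8,  -4,   0],
 [ 14,   2,   4, -20],
 [ 17, -19,  12, -10]]
Now row reduce the product.
R2 ← R2 + (7/2)·R1: [0, 30, -10, -20]
R3 ← R3 + (17/4)·R1: [0, 15, -5, -10]
R3 ← R3 − (1/2)·R2: [0, 0, 0, 0]
2 nonzero rows, so rank(PM) = 2.

2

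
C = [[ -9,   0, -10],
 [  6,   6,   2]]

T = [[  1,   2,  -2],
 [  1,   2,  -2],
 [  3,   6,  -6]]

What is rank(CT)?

1

First compute CT:
[[-39, -78,  78],
 [ 18,  36, -36]]
Now row reduce the product.
R2 ← R2 + (6/13)·R1: [0, 0, 0]
1 nonzero row, so rank(CT) = 1.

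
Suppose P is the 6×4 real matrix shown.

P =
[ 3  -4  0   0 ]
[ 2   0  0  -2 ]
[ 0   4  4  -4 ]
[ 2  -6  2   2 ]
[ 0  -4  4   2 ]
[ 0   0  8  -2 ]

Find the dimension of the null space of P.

Row reduce to echelon form.
R2 ← R2 − (2/3)·R1: [0, 8/3, 0, -2]
R4 ← R4 − (2/3)·R1: [0, -10/3, 2, 2]
R3 ← R3 − (3/2)·R2: [0, 0, 4, -1]
R4 ← R4 + (5/4)·R2: [0, 0, 2, -1/2]
R5 ← R5 + (3/2)·R2: [0, 0, 4, -1]
R4 ← R4 − (1/2)·R3: [0, 0, 0, 0]
R5 ← R5 − R3: [0, 0, 0, 0]
R6 ← R6 − (2)·R3: [0, 0, 0, 0]
3 nonzero rows, so rank(P) = 3.
P has 4 columns; by rank–nullity, nullity = 4 − 3 = 1.

1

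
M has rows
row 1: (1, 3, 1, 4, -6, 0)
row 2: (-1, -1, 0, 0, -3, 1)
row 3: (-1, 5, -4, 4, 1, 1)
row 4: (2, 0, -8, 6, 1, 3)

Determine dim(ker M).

2

Row reduce to echelon form.
R2 ← R2 + R1: [0, 2, 1, 4, -9, 1]
R3 ← R3 + R1: [0, 8, -3, 8, -5, 1]
R4 ← R4 − (2)·R1: [0, -6, -10, -2, 13, 3]
R3 ← R3 − (4)·R2: [0, 0, -7, -8, 31, -3]
R4 ← R4 + (3)·R2: [0, 0, -7, 10, -14, 6]
R4 ← R4 − R3: [0, 0, 0, 18, -45, 9]
4 nonzero rows, so rank(M) = 4.
M has 6 columns; by rank–nullity, nullity = 6 − 4 = 2.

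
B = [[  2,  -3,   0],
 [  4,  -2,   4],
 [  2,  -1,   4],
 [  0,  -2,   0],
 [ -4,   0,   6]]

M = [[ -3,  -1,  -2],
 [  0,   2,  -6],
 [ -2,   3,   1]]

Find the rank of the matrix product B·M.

First compute BM:
[[ -6,  -8,  14],
 [-20,   4,   8],
 [-14,   8,   6],
 [  0,  -4,  12],
 [  0,  22,  14]]
Now row reduce the product.
R2 ← R2 − (10/3)·R1: [0, 92/3, -116/3]
R3 ← R3 − (7/3)·R1: [0, 80/3, -80/3]
R3 ← R3 − (20/23)·R2: [0, 0, 160/23]
R4 ← R4 + (3/23)·R2: [0, 0, 160/23]
R5 ← R5 − (33/46)·R2: [0, 0, 960/23]
R4 ← R4 − R3: [0, 0, 0]
R5 ← R5 − (6)·R3: [0, 0, 0]
3 nonzero rows, so rank(BM) = 3.

3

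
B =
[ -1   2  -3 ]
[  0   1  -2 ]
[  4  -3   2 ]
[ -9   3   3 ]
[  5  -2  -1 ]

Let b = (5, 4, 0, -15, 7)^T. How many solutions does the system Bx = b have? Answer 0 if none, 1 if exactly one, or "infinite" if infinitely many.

Row reduce the augmented matrix [B | b].
R3 ← R3 + (4)·R1: [0, 5, -10, 20]
R4 ← R4 − (9)·R1: [0, -15, 30, -60]
R5 ← R5 + (5)·R1: [0, 8, -16, 32]
R3 ← R3 − (5)·R2: [0, 0, 0, 0]
R4 ← R4 + (15)·R2: [0, 0, 0, 0]
R5 ← R5 − (8)·R2: [0, 0, 0, 0]
The echelon form has 2 nonzero rows, and every pivot lies in the first 3 columns, so rank(B) = rank([B|b]) = 2.
The system is consistent.
rank = 2 < 3 unknowns, so there are infinitely many solutions.

infinite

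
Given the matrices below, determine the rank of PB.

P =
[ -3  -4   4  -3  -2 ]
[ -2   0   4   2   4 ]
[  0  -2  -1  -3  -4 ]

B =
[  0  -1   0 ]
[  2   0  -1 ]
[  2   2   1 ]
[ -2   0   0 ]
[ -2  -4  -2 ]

2

First compute PB:
[[ 10,  19,  12],
 [ -4,  -6,  -4],
 [  8,  14,   9]]
Now row reduce the product.
R2 ← R2 + (2/5)·R1: [0, 8/5, 4/5]
R3 ← R3 − (4/5)·R1: [0, -6/5, -3/5]
R3 ← R3 + (3/4)·R2: [0, 0, 0]
2 nonzero rows, so rank(PB) = 2.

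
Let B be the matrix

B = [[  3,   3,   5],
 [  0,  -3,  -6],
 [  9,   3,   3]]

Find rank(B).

Row reduce to echelon form.
R3 ← R3 − (3)·R1: [0, -6, -12]
R3 ← R3 − (2)·R2: [0, 0, 0]
Echelon form has 2 nonzero rows, so rank(B) = 2.

2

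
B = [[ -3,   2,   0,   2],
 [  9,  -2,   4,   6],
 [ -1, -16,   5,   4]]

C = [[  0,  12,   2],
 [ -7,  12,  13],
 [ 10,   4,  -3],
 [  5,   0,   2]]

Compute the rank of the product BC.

3

First compute BC:
[[ -4, -12,  24],
 [ 84, 100,  -8],
 [182, -184, -217]]
Now row reduce the product.
R2 ← R2 + (21)·R1: [0, -152, 496]
R3 ← R3 + (91/2)·R1: [0, -730, 875]
R3 ← R3 − (365/76)·R2: [0, 0, -28635/19]
3 nonzero rows, so rank(BC) = 3.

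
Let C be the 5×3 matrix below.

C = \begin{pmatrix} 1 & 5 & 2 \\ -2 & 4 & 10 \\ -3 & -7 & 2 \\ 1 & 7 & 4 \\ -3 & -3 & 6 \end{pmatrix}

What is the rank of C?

Row reduce to echelon form.
R2 ← R2 + (2)·R1: [0, 14, 14]
R3 ← R3 + (3)·R1: [0, 8, 8]
R4 ← R4 − R1: [0, 2, 2]
R5 ← R5 + (3)·R1: [0, 12, 12]
R3 ← R3 − (4/7)·R2: [0, 0, 0]
R4 ← R4 − (1/7)·R2: [0, 0, 0]
R5 ← R5 − (6/7)·R2: [0, 0, 0]
Echelon form has 2 nonzero rows, so rank(C) = 2.

2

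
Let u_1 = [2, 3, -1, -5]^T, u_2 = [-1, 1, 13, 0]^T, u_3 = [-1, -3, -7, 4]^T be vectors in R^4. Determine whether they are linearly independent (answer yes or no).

no

Form the matrix with these vectors as rows and row reduce.
R2 ← R2 + (1/2)·R1: [0, 5/2, 25/2, -5/2]
R3 ← R3 + (1/2)·R1: [0, -3/2, -15/2, 3/2]
R3 ← R3 + (3/5)·R2: [0, 0, 0, 0]
2 nonzero rows, so the 3 vectors span a space of dimension 2.
Since 2 < 3, the vectors are linearly dependent.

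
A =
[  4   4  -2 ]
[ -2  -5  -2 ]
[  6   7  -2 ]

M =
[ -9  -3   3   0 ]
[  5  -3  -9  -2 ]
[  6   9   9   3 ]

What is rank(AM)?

2

First compute AM:
[[-28, -42, -42, -14],
 [-19,   3,  21,   4],
 [-31, -57, -63, -20]]
Now row reduce the product.
R2 ← R2 − (19/28)·R1: [0, 63/2, 99/2, 27/2]
R3 ← R3 − (31/28)·R1: [0, -21/2, -33/2, -9/2]
R3 ← R3 + (1/3)·R2: [0, 0, 0, 0]
2 nonzero rows, so rank(AM) = 2.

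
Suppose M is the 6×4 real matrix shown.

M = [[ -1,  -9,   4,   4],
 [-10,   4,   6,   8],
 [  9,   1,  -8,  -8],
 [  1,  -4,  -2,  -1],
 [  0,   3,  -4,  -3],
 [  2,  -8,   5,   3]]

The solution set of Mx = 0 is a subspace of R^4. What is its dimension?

0

Row reduce to echelon form.
R2 ← R2 − (10)·R1: [0, 94, -34, -32]
R3 ← R3 + (9)·R1: [0, -80, 28, 28]
R4 ← R4 + R1: [0, -13, 2, 3]
R6 ← R6 + (2)·R1: [0, -26, 13, 11]
R3 ← R3 + (40/47)·R2: [0, 0, -44/47, 36/47]
R4 ← R4 + (13/94)·R2: [0, 0, -127/47, -67/47]
R5 ← R5 − (3/94)·R2: [0, 0, -137/47, -93/47]
R6 ← R6 + (13/47)·R2: [0, 0, 169/47, 101/47]
R4 ← R4 − (127/44)·R3: [0, 0, 0, -40/11]
R5 ← R5 − (137/44)·R3: [0, 0, 0, -48/11]
R6 ← R6 + (169/44)·R3: [0, 0, 0, 56/11]
R5 ← R5 − (6/5)·R4: [0, 0, 0, 0]
R6 ← R6 + (7/5)·R4: [0, 0, 0, 0]
4 nonzero rows, so rank(M) = 4.
M has 4 columns; by rank–nullity, nullity = 4 − 4 = 0.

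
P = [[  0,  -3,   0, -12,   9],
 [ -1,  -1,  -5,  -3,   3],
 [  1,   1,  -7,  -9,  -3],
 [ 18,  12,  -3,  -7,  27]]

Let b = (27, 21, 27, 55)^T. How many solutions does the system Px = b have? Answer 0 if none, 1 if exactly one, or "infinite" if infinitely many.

Row reduce the augmented matrix [P | b].
Swap R1 ↔ R2
R3 ← R3 + R1: [0, 0, -12, -12, 0, 48]
R4 ← R4 + (18)·R1: [0, -6, -93, -61, 81, 433]
R4 ← R4 − (2)·R2: [0, 0, -93, -37, 63, 379]
R4 ← R4 − (31/4)·R3: [0, 0, 0, 56, 63, 7]
The echelon form has 4 nonzero rows, and every pivot lies in the first 5 columns, so rank(P) = rank([P|b]) = 4.
The system is consistent.
rank = 4 < 5 unknowns, so there are infinitely many solutions.

infinite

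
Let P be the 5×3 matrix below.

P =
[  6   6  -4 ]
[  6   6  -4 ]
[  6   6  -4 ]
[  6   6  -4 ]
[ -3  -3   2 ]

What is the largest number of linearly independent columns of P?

Row reduce to echelon form.
R2 ← R2 − R1: [0, 0, 0]
R3 ← R3 − R1: [0, 0, 0]
R4 ← R4 − R1: [0, 0, 0]
R5 ← R5 + (1/2)·R1: [0, 0, 0]
Echelon form has 1 nonzero row, so rank(P) = 1.
The rank gives the maximum number of linearly independent columns: 1.

1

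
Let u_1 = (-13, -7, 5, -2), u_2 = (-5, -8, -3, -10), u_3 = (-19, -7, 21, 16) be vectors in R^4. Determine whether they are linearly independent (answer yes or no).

yes

Form the matrix with these vectors as rows and row reduce.
R2 ← R2 − (5/13)·R1: [0, -69/13, -64/13, -120/13]
R3 ← R3 − (19/13)·R1: [0, 42/13, 178/13, 246/13]
R3 ← R3 + (14/23)·R2: [0, 0, 246/23, 306/23]
3 nonzero rows, so the 3 vectors span a space of dimension 3.
Since 3 = 3, the vectors are linearly independent.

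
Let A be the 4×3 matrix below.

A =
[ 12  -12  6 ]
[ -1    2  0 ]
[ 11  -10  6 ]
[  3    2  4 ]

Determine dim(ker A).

1

Row reduce to echelon form.
R2 ← R2 + (1/12)·R1: [0, 1, 1/2]
R3 ← R3 − (11/12)·R1: [0, 1, 1/2]
R4 ← R4 − (1/4)·R1: [0, 5, 5/2]
R3 ← R3 − R2: [0, 0, 0]
R4 ← R4 − (5)·R2: [0, 0, 0]
2 nonzero rows, so rank(A) = 2.
A has 3 columns; by rank–nullity, nullity = 3 − 2 = 1.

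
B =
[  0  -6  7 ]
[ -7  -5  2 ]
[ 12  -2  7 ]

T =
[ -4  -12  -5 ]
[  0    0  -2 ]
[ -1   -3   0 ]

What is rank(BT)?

First compute BT:
[[ -7, -21,  12],
 [ 26,  78,  45],
 [-55, -165, -56]]
Now row reduce the product.
R2 ← R2 + (26/7)·R1: [0, 0, 627/7]
R3 ← R3 − (55/7)·R1: [0, 0, -1052/7]
R3 ← R3 + (1052/627)·R2: [0, 0, 0]
2 nonzero rows, so rank(BT) = 2.

2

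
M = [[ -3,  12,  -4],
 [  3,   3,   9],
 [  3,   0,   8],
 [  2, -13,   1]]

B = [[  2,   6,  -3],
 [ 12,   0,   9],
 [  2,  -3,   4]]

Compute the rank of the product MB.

2

First compute MB:
[[130,  -6, 101],
 [ 60,  -9,  54],
 [ 22,  -6,  23],
 [-150,   9, -119]]
Now row reduce the product.
R2 ← R2 − (6/13)·R1: [0, -81/13, 96/13]
R3 ← R3 − (11/65)·R1: [0, -324/65, 384/65]
R4 ← R4 + (15/13)·R1: [0, 27/13, -32/13]
R3 ← R3 − (4/5)·R2: [0, 0, 0]
R4 ← R4 + (1/3)·R2: [0, 0, 0]
2 nonzero rows, so rank(MB) = 2.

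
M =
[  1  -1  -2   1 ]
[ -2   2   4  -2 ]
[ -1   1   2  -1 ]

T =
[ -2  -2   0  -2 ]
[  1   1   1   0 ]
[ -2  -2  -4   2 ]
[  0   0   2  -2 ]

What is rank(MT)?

First compute MT:
[[  1,   1,   9,  -8],
 [ -2,  -2, -18,  16],
 [ -1,  -1,  -9,   8]]
Now row reduce the product.
R2 ← R2 + (2)·R1: [0, 0, 0, 0]
R3 ← R3 + R1: [0, 0, 0, 0]
1 nonzero row, so rank(MT) = 1.

1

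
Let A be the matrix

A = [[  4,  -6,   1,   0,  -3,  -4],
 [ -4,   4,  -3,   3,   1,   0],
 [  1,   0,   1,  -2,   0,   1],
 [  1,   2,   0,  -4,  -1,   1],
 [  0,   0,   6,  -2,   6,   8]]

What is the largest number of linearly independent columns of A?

Row reduce to echelon form.
R2 ← R2 + R1: [0, -2, -2, 3, -2, -4]
R3 ← R3 − (1/4)·R1: [0, 3/2, 3/4, -2, 3/4, 2]
R4 ← R4 − (1/4)·R1: [0, 7/2, -1/4, -4, -1/4, 2]
R3 ← R3 + (3/4)·R2: [0, 0, -3/4, 1/4, -3/4, -1]
R4 ← R4 + (7/4)·R2: [0, 0, -15/4, 5/4, -15/4, -5]
R4 ← R4 − (5)·R3: [0, 0, 0, 0, 0, 0]
R5 ← R5 + (8)·R3: [0, 0, 0, 0, 0, 0]
Echelon form has 3 nonzero rows, so rank(A) = 3.
The rank gives the maximum number of linearly independent columns: 3.

3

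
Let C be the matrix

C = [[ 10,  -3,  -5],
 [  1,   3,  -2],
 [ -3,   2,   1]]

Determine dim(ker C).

Row reduce to echelon form.
R2 ← R2 − (1/10)·R1: [0, 33/10, -3/2]
R3 ← R3 + (3/10)·R1: [0, 11/10, -1/2]
R3 ← R3 − (1/3)·R2: [0, 0, 0]
2 nonzero rows, so rank(C) = 2.
C has 3 columns; by rank–nullity, nullity = 3 − 2 = 1.

1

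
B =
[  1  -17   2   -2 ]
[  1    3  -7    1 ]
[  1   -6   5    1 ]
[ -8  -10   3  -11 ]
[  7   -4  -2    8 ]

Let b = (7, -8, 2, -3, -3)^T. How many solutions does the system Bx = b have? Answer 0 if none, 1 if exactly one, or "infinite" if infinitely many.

0

Row reduce the augmented matrix [B | b].
R2 ← R2 − R1: [0, 20, -9, 3, -15]
R3 ← R3 − R1: [0, 11, 3, 3, -5]
R4 ← R4 + (8)·R1: [0, -146, 19, -27, 53]
R5 ← R5 − (7)·R1: [0, 115, -16, 22, -52]
R3 ← R3 − (11/20)·R2: [0, 0, 159/20, 27/20, 13/4]
R4 ← R4 + (73/10)·R2: [0, 0, -467/10, -51/10, -113/2]
R5 ← R5 − (23/4)·R2: [0, 0, 143/4, 19/4, 137/4]
R4 ← R4 + (934/159)·R3: [0, 0, 0, 150/53, -5948/159]
R5 ← R5 − (715/159)·R3: [0, 0, 0, -70/53, 3122/159]
R5 ← R5 + (7/15)·R4: [0, 0, 0, 0, 98/45]
The echelon form has 5 nonzero rows; the last pivot sits in the augmented column, so rank(B) = 4 but rank([B|b]) = 5.
Since the ranks differ, the system is inconsistent.
It has no solutions.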